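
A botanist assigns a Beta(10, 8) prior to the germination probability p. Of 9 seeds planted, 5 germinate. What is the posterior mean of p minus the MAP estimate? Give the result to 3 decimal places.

Posterior: Beta(10+5, 8+4) = Beta(15, 12).
Mode = (15−1)/(15+12−2) = 14/25 = 0.560.
Mean = 15/(15+12) = 15/27 = 0.556.
Difference = 0.556 − 0.560 = -0.004.
Left-skewed posterior ⇒ mean < mode.

-0.004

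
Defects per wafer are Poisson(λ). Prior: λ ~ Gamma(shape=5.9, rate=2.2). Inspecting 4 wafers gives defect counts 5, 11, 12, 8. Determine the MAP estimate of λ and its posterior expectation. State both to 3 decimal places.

Σ counts = 36. Posterior: Gamma(shape = 5.9+36 = 41.9, rate = 2.2+4 = 6.2).
Mode = (α−1)/β = 40.9/6.2 = 6.597.
Mean = α/β = 41.9/6.2 = 6.758.

λ_MAP = 6.597, E[λ|data] = 6.758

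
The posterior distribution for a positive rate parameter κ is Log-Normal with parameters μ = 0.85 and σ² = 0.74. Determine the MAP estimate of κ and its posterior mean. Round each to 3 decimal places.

Mode = exp(μ − σ²) = exp(0.11) = 1.116.
Mean = exp(μ + σ²/2) = exp(1.220) = 3.387.
The mean is pulled above the mode by the posterior's right skew.

MAP = 1.116, posterior mean = 3.387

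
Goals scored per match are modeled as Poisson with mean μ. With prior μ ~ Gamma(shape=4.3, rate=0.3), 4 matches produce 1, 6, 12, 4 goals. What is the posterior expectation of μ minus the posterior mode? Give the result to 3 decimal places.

0.233

Σ counts = 23. Posterior: Gamma(shape = 4.3+23 = 27.3, rate = 0.3+4 = 4.3).
Mode = (α−1)/β = 26.3/4.3 = 6.116.
Mean = α/β = 27.3/4.3 = 6.349.
Difference = 6.349 − 6.116 = 0.233.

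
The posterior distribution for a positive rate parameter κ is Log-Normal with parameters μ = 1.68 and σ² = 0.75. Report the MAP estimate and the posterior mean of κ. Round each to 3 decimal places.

MAP estimate = 2.535, posterior mean = 7.807

Mode = exp(μ − σ²) = exp(0.93) = 2.535.
Mean = exp(μ + σ²/2) = exp(2.055) = 7.807.
The mean is pulled above the mode by the posterior's right skew.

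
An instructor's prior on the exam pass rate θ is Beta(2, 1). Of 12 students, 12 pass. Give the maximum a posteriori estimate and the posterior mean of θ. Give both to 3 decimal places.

θ_MAP = 1.000, E[θ|data] = 0.933

Posterior: Beta(2+12, 1+0) = Beta(14, 1).
Since β = 1 ≤ 1 and α > 1, the Beta density is monotone increasing on [0,1]; the mode is at 1.
Mean = 14/(14+1) = 0.933.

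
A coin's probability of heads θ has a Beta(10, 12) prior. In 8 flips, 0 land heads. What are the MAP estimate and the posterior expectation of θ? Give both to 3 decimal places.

θ_MAP = 0.321, E[θ|data] = 0.333

Posterior: Beta(10+0, 12+8) = Beta(10, 20).
Mode = (10−1)/(10+20−2) = 9/28 = 0.321.
Mean = 10/(10+20) = 10/30 = 0.333.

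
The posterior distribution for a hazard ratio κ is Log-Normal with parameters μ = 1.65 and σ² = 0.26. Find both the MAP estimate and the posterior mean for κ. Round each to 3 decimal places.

Mode = exp(μ − σ²) = exp(1.39) = 4.015.
Mean = exp(μ + σ²/2) = exp(1.780) = 5.930.
The posterior is right-skewed, so the mean exceeds the mode.

MAP = 4.015, posterior mean = 5.930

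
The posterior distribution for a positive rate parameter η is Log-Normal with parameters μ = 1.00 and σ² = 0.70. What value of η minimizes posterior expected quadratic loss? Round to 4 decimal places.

3.8574

Mode = exp(μ − σ²) = exp(0.30) = 1.3499.
Mean = exp(μ + σ²/2) = exp(1.350) = 3.8574.
Quadratic loss ⇒ the optimal estimator is the posterior mean.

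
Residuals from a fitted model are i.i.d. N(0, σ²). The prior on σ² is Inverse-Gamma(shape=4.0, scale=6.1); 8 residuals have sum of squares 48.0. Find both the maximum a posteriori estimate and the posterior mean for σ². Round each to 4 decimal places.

Posterior: Inverse-Gamma(shape = 4.0+8/2 = 8.0, scale = 6.1+48.0/2 = 30.1).
Mode = β/(α+1) = 30.1/9.0 = 3.3444.
Mean = β/(α−1) = 30.1/7.0 = 4.3000.

σ²_MAP = 3.3444, E[σ²|data] = 4.3000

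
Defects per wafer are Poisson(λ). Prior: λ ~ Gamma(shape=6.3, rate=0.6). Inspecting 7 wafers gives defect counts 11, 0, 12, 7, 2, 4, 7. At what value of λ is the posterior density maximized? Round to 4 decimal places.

6.3553

Σ counts = 43. Posterior: Gamma(shape = 6.3+43 = 49.3, rate = 0.6+7 = 7.6).
Mode = (α−1)/β = 48.3/7.6 = 6.3553.
Mean = α/β = 49.3/7.6 = 6.4868.
This is the posterior mode — the MAP estimate.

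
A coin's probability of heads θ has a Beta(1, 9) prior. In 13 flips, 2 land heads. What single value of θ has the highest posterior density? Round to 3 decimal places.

Posterior: Beta(1+2, 9+11) = Beta(3, 20).
Mode = (3−1)/(3+20−2) = 2/21 = 0.095.
Mean = 3/(3+20) = 3/23 = 0.130.
This is the posterior mode — the MAP estimate.

0.095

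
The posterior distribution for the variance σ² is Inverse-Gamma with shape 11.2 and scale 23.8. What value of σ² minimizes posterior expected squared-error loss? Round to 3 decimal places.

Mode = β/(α+1) = 23.8/12.2 = 1.951.
Mean = β/(α−1) = 23.8/10.2 = 2.333.
Squared-error loss ⇒ the optimal estimator is the posterior mean.

2.333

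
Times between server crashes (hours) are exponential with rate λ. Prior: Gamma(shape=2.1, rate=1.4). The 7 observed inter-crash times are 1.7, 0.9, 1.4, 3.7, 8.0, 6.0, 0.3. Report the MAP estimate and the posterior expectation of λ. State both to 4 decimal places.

MAP = 0.3462; posterior mean = 0.3889

Σ times = 22.0. Posterior: Gamma(shape = 2.1+7 = 9.1, rate = 1.4+22.0 = 23.4).
Mode = (α−1)/β = 8.1/23.4 = 0.3462.
Mean = α/β = 9.1/23.4 = 0.3889.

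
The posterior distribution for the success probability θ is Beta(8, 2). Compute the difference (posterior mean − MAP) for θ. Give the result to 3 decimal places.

Mode = (8−1)/(8+2−2) = 7/8 = 0.875.
Mean = 8/(8+2) = 8/10 = 0.800.
Difference = 0.800 − 0.875 = -0.075.

-0.075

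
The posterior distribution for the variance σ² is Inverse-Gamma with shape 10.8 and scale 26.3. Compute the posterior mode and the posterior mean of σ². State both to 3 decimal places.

MAP = 2.229; posterior mean = 2.684

Mode = β/(α+1) = 26.3/11.8 = 2.229.
Mean = β/(α−1) = 26.3/9.8 = 2.684.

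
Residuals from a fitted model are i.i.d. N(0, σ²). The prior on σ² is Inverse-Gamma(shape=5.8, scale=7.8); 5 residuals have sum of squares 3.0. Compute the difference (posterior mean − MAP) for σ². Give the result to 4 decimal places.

0.2740

Posterior: Inverse-Gamma(shape = 5.8+5/2 = 8.3, scale = 7.8+3.0/2 = 9.3).
Mode = β/(α+1) = 9.3/9.3 = 1.0000.
Mean = β/(α−1) = 9.3/7.3 = 1.2740.
Difference = 1.2740 − 1.0000 = 0.2740.
Mean > mode: the posterior has a right tail.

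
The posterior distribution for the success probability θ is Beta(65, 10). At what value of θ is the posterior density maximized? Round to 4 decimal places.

0.8767

Mode = (65−1)/(65+10−2) = 64/73 = 0.8767.
Mean = 65/(65+10) = 65/75 = 0.8667.
This is the posterior mode — the MAP estimate.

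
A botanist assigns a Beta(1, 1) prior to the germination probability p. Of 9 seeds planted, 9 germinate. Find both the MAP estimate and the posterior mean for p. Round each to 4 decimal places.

MAP estimate = 1.0000, posterior mean = 0.9091

Posterior: Beta(1+9, 1+0) = Beta(10, 1).
Since β = 1 ≤ 1 and α > 1, the Beta density is monotone increasing on [0,1]; the mode is at 1.
Mean = 10/(10+1) = 0.9091.
Mode > mean: the posterior has a left tail.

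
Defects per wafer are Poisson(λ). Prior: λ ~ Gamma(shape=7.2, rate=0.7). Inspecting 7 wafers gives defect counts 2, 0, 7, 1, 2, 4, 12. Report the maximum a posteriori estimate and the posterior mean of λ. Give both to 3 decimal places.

λ_MAP = 4.442, E[λ|data] = 4.571

Σ counts = 28. Posterior: Gamma(shape = 7.2+28 = 35.2, rate = 0.7+7 = 7.7).
Mode = (α−1)/β = 34.2/7.7 = 4.442.
Mean = α/β = 35.2/7.7 = 4.571.
The posterior is right-skewed, so the mean exceeds the mode.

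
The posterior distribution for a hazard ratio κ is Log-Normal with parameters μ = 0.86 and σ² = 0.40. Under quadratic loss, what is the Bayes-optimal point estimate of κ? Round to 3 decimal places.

Mode = exp(μ − σ²) = exp(0.46) = 1.584.
Mean = exp(μ + σ²/2) = exp(1.060) = 2.886.
Quadratic loss ⇒ the optimal estimator is the posterior mean.

2.886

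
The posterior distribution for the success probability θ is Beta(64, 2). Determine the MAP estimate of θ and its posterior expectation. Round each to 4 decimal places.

MAP = 0.9844, posterior mean = 0.9697

Mode = (64−1)/(64+2−2) = 63/64 = 0.9844.
Mean = 64/(64+2) = 64/66 = 0.9697.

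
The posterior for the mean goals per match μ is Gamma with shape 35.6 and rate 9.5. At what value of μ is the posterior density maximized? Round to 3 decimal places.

Mode = (α−1)/β = 34.6/9.5 = 3.642.
Mean = α/β = 35.6/9.5 = 3.747.
This is the posterior mode — the MAP estimate.

3.642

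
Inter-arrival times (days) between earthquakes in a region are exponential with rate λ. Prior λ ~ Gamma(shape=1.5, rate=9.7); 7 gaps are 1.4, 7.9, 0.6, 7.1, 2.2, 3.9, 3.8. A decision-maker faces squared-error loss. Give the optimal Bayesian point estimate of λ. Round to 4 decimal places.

0.2322

Σ times = 26.9. Posterior: Gamma(shape = 1.5+7 = 8.5, rate = 9.7+26.9 = 36.6).
Mode = (α−1)/β = 7.5/36.6 = 0.2049.
Mean = α/β = 8.5/36.6 = 0.2322.
Squared-error loss ⇒ the optimal estimator is the posterior mean.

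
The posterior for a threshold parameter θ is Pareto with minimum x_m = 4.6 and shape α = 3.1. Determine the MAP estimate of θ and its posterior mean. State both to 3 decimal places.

MAP: 4.600. Posterior mean: 6.790.

The Pareto density is strictly decreasing on [x_m, ∞), so the mode is x_m = 4.600.
Mean = α·x_m/(α−1) = 3.1·4.6/2.1 = 6.790.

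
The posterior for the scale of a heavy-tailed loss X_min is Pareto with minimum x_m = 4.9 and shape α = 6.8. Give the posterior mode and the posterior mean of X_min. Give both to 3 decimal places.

posterior mode = 4.900, posterior mean = 5.745

The Pareto density is strictly decreasing on [x_m, ∞), so the mode is x_m = 4.900.
Mean = α·x_m/(α−1) = 6.8·4.9/5.8 = 5.745.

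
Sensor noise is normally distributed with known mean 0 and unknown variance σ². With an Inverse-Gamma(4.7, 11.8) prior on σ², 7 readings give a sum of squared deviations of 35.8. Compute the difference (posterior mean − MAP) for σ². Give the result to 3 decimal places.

0.897

Posterior: Inverse-Gamma(shape = 4.7+7/2 = 8.2, scale = 11.8+35.8/2 = 29.7).
Mode = β/(α+1) = 29.7/9.2 = 3.228.
Mean = β/(α−1) = 29.7/7.2 = 4.125.
Difference = 4.125 − 3.228 = 0.897.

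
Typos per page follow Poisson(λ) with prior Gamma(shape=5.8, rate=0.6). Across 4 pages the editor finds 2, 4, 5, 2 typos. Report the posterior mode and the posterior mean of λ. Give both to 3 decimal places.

Σ counts = 13. Posterior: Gamma(shape = 5.8+13 = 18.8, rate = 0.6+4 = 4.6).
Mode = (α−1)/β = 17.8/4.6 = 3.870.
Mean = α/β = 18.8/4.6 = 4.087.

MAP: 3.870. Posterior mean: 4.087.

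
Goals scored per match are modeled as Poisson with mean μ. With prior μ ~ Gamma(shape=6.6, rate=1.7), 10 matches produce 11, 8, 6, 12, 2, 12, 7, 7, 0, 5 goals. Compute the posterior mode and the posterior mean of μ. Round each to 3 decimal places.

μ_MAP = 6.462, E[μ|data] = 6.547

Σ counts = 70. Posterior: Gamma(shape = 6.6+70 = 76.6, rate = 1.7+10 = 11.7).
Mode = (α−1)/β = 75.6/11.7 = 6.462.
Mean = α/β = 76.6/11.7 = 6.547.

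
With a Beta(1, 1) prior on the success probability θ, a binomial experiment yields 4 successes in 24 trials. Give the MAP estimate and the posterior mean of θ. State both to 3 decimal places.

MAP = 0.167; posterior mean = 0.192

Posterior: Beta(1+4, 1+20) = Beta(5, 21).
Mode = (5−1)/(5+21−2) = 4/24 = 0.167.
With a flat prior the MAP equals the MLE, 4/24.
Mean = 5/(5+21) = 5/26 = 0.192.
Right-skewed posterior ⇒ mode < mean.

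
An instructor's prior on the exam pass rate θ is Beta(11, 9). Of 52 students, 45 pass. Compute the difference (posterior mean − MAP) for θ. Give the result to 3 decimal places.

-0.008

Posterior: Beta(11+45, 9+7) = Beta(56, 16).
Mode = (56−1)/(56+16−2) = 55/70 = 0.786.
Mean = 56/(56+16) = 56/72 = 0.778.
Difference = 0.778 − 0.786 = -0.008.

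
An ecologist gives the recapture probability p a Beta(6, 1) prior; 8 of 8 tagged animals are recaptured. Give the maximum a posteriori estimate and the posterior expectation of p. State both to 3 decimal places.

Posterior: Beta(6+8, 1+0) = Beta(14, 1).
Since β = 1 ≤ 1 and α > 1, the Beta density is monotone increasing on [0,1]; the mode is at 1.
Mean = 14/(14+1) = 0.933.

p_MAP = 1.000, E[p|data] = 0.933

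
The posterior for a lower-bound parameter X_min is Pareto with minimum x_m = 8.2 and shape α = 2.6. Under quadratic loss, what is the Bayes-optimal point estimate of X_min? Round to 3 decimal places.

13.325

The Pareto density is strictly decreasing on [x_m, ∞), so the mode is x_m = 8.200.
Mean = α·x_m/(α−1) = 2.6·8.2/1.6 = 13.325.
Quadratic loss ⇒ the optimal estimator is the posterior mean.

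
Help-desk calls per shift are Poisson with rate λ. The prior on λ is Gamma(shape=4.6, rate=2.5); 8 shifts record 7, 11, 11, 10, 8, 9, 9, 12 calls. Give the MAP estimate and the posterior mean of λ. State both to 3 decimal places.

Σ counts = 77. Posterior: Gamma(shape = 4.6+77 = 81.6, rate = 2.5+8 = 10.5).
Mode = (α−1)/β = 80.6/10.5 = 7.676.
Mean = α/β = 81.6/10.5 = 7.771.

MAP estimate = 7.676, posterior mean = 7.771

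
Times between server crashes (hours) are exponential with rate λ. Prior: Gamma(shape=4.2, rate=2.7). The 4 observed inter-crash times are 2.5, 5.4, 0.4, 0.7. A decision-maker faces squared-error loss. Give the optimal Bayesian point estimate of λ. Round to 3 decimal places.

Σ times = 9.0. Posterior: Gamma(shape = 4.2+4 = 8.2, rate = 2.7+9.0 = 11.7).
Mode = (α−1)/β = 7.2/11.7 = 0.615.
Mean = α/β = 8.2/11.7 = 0.701.
Squared-error loss ⇒ the optimal estimator is the posterior mean.

0.701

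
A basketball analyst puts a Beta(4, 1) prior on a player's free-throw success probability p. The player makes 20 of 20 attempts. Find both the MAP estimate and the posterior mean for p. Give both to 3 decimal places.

Posterior: Beta(4+20, 1+0) = Beta(24, 1).
Since β = 1 ≤ 1 and α > 1, the Beta density is monotone increasing on [0,1]; the mode is at 1.
Mean = 24/(24+1) = 0.960.
The posterior is left-skewed, so the mode exceeds the mean.

MAP estimate = 1.000, posterior mean = 0.960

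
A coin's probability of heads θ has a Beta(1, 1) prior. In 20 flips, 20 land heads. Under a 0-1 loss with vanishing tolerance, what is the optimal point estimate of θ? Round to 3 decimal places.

1.000

Posterior: Beta(1+20, 1+0) = Beta(21, 1).
Since β = 1 ≤ 1 and α > 1, the Beta density is monotone increasing on [0,1]; the mode is at 1.
Mean = 21/(21+1) = 0.955.
This is the posterior mode — the MAP estimate.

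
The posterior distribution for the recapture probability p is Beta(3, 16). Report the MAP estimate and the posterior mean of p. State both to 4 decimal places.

MAP = 0.1176; posterior mean = 0.1579

Mode = (3−1)/(3+16−2) = 2/17 = 0.1176.
Mean = 3/(3+16) = 3/19 = 0.1579.
Mean > mode: the posterior has a right tail.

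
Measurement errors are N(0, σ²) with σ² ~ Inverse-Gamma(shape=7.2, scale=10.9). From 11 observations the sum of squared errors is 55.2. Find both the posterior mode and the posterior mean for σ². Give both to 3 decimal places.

Posterior: Inverse-Gamma(shape = 7.2+11/2 = 12.7, scale = 10.9+55.2/2 = 38.5).
Mode = β/(α+1) = 38.5/13.7 = 2.810.
Mean = β/(α−1) = 38.5/11.7 = 3.291.
Mean > mode: the posterior has a right tail.

MAP = 2.810, posterior mean = 3.291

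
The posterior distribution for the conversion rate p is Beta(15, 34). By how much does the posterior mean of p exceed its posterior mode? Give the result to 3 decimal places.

0.008

Mode = (15−1)/(15+34−2) = 14/47 = 0.298.
Mean = 15/(15+34) = 15/49 = 0.306.
Difference = 0.306 − 0.298 = 0.008.
The mean is pulled above the mode by the posterior's right skew.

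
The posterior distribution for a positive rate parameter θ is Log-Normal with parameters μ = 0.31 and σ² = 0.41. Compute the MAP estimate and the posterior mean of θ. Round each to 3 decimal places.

MAP = 0.905, posterior mean = 1.674

Mode = exp(μ − σ²) = exp(-0.10) = 0.905.
Mean = exp(μ + σ²/2) = exp(0.515) = 1.674.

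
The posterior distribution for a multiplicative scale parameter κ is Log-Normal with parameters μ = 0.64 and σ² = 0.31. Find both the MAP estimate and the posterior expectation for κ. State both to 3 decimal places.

Mode = exp(μ − σ²) = exp(0.33) = 1.391.
Mean = exp(μ + σ²/2) = exp(0.795) = 2.214.

MAP = 1.391; posterior mean = 2.214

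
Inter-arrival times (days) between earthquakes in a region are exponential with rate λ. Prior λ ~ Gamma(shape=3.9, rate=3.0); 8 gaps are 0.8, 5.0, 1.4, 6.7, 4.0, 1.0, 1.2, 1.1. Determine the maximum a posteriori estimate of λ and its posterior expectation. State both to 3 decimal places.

MAP = 0.450; posterior mean = 0.492

Σ times = 21.2. Posterior: Gamma(shape = 3.9+8 = 11.9, rate = 3.0+21.2 = 24.2).
Mode = (α−1)/β = 10.9/24.2 = 0.450.
Mean = α/β = 11.9/24.2 = 0.492.
Right-skewed posterior ⇒ mode < mean.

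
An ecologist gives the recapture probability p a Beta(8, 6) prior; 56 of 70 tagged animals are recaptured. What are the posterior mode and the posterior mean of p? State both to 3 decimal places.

Posterior: Beta(8+56, 6+14) = Beta(64, 20).
Mode = (64−1)/(64+20−2) = 63/82 = 0.768.
Mean = 64/(64+20) = 64/84 = 0.762.
Mode > mean: the posterior has a left tail.

MAP: 0.768. Posterior mean: 0.762.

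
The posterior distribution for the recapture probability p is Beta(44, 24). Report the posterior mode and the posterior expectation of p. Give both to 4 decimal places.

Mode = (44−1)/(44+24−2) = 43/66 = 0.6515.
Mean = 44/(44+24) = 44/68 = 0.6471.
The posterior is left-skewed, so the mode exceeds the mean.

p_MAP = 0.6515, E[p|data] = 0.6471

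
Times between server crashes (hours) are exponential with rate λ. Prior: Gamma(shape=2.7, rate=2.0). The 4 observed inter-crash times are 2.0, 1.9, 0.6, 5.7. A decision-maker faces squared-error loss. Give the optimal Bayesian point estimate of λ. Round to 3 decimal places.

Σ times = 10.2. Posterior: Gamma(shape = 2.7+4 = 6.7, rate = 2.0+10.2 = 12.2).
Mode = (α−1)/β = 5.7/12.2 = 0.467.
Mean = α/β = 6.7/12.2 = 0.549.
Squared-error loss ⇒ the optimal estimator is the posterior mean.

0.549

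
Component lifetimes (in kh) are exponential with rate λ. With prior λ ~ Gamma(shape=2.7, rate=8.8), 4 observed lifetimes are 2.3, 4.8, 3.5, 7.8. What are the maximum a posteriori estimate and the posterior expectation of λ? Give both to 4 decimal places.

MAP = 0.2096, posterior mean = 0.2463

Σ times = 18.4. Posterior: Gamma(shape = 2.7+4 = 6.7, rate = 8.8+18.4 = 27.2).
Mode = (α−1)/β = 5.7/27.2 = 0.2096.
Mean = α/β = 6.7/27.2 = 0.2463.
Mean > mode: the posterior has a right tail.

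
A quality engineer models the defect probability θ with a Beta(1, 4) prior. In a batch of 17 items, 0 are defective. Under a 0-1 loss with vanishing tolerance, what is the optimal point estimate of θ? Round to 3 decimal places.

0.000

Posterior: Beta(1+0, 4+17) = Beta(1, 21).
Since α = 1 ≤ 1 and β > 1, the Beta density is monotone decreasing on [0,1]; the mode is at 0.
Mean = 1/(1+21) = 0.045.
This is the posterior mode — the MAP estimate.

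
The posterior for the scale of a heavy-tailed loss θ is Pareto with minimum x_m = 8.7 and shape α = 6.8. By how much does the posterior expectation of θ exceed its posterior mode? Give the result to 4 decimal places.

1.5000

The Pareto density is strictly decreasing on [x_m, ∞), so the mode is x_m = 8.7000.
Mean = α·x_m/(α−1) = 6.8·8.7/5.8 = 10.2000.
Difference = 10.2000 − 8.7000 = 1.5000.
Mean > mode: the posterior has a right tail.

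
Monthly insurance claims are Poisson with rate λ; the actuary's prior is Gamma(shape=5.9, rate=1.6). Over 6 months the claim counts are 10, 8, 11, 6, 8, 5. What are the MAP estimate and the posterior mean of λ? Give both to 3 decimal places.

Σ counts = 48. Posterior: Gamma(shape = 5.9+48 = 53.9, rate = 1.6+6 = 7.6).
Mode = (α−1)/β = 52.9/7.6 = 6.961.
Mean = α/β = 53.9/7.6 = 7.092.

MAP = 6.961, posterior mean = 7.092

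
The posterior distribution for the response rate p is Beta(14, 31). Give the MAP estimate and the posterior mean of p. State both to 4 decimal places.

MAP estimate = 0.3023, posterior mean = 0.3111

Mode = (14−1)/(14+31−2) = 13/43 = 0.3023.
Mean = 14/(14+31) = 14/45 = 0.3111.
Right-skewed posterior ⇒ mode < mean.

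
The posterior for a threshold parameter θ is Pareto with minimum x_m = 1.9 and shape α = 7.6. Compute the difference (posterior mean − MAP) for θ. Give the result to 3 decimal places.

0.288

The Pareto density is strictly decreasing on [x_m, ∞), so the mode is x_m = 1.900.
Mean = α·x_m/(α−1) = 7.6·1.9/6.6 = 2.188.
Difference = 2.188 − 1.900 = 0.288.
Mean > mode: the posterior has a right tail.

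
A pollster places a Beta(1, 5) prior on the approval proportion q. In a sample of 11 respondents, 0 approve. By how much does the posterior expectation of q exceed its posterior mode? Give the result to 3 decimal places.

0.059

Posterior: Beta(1+0, 5+11) = Beta(1, 16).
Since α = 1 ≤ 1 and β > 1, the Beta density is monotone decreasing on [0,1]; the mode is at 0.
Mean = 1/(1+16) = 0.059.
Difference = 0.059 − 0.000 = 0.059.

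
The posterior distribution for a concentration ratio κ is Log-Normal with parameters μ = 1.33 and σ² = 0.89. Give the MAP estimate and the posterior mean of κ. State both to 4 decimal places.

Mode = exp(μ − σ²) = exp(0.44) = 1.5527.
Mean = exp(μ + σ²/2) = exp(1.775) = 5.9003.

MAP = 1.5527; posterior mean = 5.9003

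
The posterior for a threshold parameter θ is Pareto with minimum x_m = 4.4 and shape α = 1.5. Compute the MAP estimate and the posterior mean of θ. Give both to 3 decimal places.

The Pareto density is strictly decreasing on [x_m, ∞), so the mode is x_m = 4.400.
Mean = α·x_m/(α−1) = 1.5·4.4/0.5 = 13.200.
The mean is pulled above the mode by the posterior's right skew.

MAP = 4.400, posterior mean = 13.200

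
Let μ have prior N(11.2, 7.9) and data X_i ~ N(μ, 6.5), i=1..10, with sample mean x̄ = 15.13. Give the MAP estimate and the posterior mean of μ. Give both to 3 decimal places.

MAP estimate = 14.831, posterior mean = 14.831

Posterior for μ is Normal. Precision-weighted mean: (1/7.9·11.2 + 10/6.5·15.13) / (1/7.9 + 10/6.5) = 14.831.
A Normal posterior is symmetric, so mode = mean.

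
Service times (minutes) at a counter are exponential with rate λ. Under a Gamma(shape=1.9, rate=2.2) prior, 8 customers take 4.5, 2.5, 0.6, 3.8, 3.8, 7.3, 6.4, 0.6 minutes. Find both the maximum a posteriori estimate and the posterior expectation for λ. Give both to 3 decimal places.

MAP: 0.281. Posterior mean: 0.312.

Σ times = 29.5. Posterior: Gamma(shape = 1.9+8 = 9.9, rate = 2.2+29.5 = 31.7).
Mode = (α−1)/β = 8.9/31.7 = 0.281.
Mean = α/β = 9.9/31.7 = 0.312.
The mean is pulled above the mode by the posterior's right skew.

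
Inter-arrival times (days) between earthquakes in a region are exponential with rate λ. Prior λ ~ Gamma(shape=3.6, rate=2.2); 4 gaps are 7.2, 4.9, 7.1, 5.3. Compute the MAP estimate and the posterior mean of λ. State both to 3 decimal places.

MAP estimate = 0.247, posterior mean = 0.285

Σ times = 24.5. Posterior: Gamma(shape = 3.6+4 = 7.6, rate = 2.2+24.5 = 26.7).
Mode = (α−1)/β = 6.6/26.7 = 0.247.
Mean = α/β = 7.6/26.7 = 0.285.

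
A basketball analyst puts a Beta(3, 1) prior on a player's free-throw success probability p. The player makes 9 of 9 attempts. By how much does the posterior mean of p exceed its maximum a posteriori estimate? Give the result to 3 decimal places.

-0.077

Posterior: Beta(3+9, 1+0) = Beta(12, 1).
Since β = 1 ≤ 1 and α > 1, the Beta density is monotone increasing on [0,1]; the mode is at 1.
Mean = 12/(12+1) = 0.923.
Difference = 0.923 − 1.000 = -0.077.
Mode > mean: the posterior has a left tail.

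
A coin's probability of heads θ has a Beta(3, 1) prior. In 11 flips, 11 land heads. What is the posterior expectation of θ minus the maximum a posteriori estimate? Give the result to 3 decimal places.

Posterior: Beta(3+11, 1+0) = Beta(14, 1).
Since β = 1 ≤ 1 and α > 1, the Beta density is monotone increasing on [0,1]; the mode is at 1.
Mean = 14/(14+1) = 0.933.
Difference = 0.933 − 1.000 = -0.067.

-0.067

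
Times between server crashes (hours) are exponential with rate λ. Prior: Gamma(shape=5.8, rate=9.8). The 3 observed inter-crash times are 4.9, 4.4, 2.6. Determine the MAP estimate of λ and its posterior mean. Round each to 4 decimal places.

MAP: 0.3594. Posterior mean: 0.4055.

Σ times = 11.9. Posterior: Gamma(shape = 5.8+3 = 8.8, rate = 9.8+11.9 = 21.7).
Mode = (α−1)/β = 7.8/21.7 = 0.3594.
Mean = α/β = 8.8/21.7 = 0.4055.
Right-skewed posterior ⇒ mode < mean.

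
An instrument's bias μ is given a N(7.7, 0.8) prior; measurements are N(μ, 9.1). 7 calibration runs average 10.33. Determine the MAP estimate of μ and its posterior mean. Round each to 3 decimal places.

MAP = 8.702; posterior mean = 8.702

Posterior for μ is Normal. Precision-weighted mean: (1/0.8·7.7 + 7/9.1·10.33) / (1/0.8 + 7/9.1) = 8.702.
A Normal posterior is symmetric, so mode = mean.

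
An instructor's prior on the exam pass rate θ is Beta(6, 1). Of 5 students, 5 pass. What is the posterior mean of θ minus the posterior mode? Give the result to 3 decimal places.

Posterior: Beta(6+5, 1+0) = Beta(11, 1).
Since β = 1 ≤ 1 and α > 1, the Beta density is monotone increasing on [0,1]; the mode is at 1.
Mean = 11/(11+1) = 0.917.
Difference = 0.917 − 1.000 = -0.083.
The posterior is left-skewed, so the mode exceeds the mean.

-0.083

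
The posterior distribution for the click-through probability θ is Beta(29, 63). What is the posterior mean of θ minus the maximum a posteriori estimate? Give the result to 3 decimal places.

Mode = (29−1)/(29+63−2) = 28/90 = 0.311.
Mean = 29/(29+63) = 29/92 = 0.315.
Difference = 0.315 − 0.311 = 0.004.

0.004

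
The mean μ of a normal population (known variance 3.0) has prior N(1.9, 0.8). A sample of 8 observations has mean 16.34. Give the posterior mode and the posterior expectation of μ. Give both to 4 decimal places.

MAP = 11.7315, posterior mean = 11.7315

Posterior for μ is Normal. Precision-weighted mean: (1/0.8·1.9 + 8/3.0·16.34) / (1/0.8 + 8/3.0) = 11.7315.
A Normal posterior is symmetric, so mode = mean.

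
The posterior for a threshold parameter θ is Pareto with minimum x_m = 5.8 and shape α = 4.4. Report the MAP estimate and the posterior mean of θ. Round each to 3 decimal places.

MAP = 5.800; posterior mean = 7.506

The Pareto density is strictly decreasing on [x_m, ∞), so the mode is x_m = 5.800.
Mean = α·x_m/(α−1) = 4.4·5.8/3.4 = 7.506.
Mean > mode: the posterior has a right tail.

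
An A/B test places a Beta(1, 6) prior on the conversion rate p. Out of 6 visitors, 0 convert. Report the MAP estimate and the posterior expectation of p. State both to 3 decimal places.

Posterior: Beta(1+0, 6+6) = Beta(1, 12).
Since α = 1 ≤ 1 and β > 1, the Beta density is monotone decreasing on [0,1]; the mode is at 0.
Mean = 1/(1+12) = 0.077.

MAP estimate = 0.000, posterior expectation = 0.077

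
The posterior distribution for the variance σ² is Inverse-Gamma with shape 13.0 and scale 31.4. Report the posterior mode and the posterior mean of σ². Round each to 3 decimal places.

σ²_MAP = 2.243, E[σ²|data] = 2.617

Mode = β/(α+1) = 31.4/14.0 = 2.243.
Mean = β/(α−1) = 31.4/12.0 = 2.617.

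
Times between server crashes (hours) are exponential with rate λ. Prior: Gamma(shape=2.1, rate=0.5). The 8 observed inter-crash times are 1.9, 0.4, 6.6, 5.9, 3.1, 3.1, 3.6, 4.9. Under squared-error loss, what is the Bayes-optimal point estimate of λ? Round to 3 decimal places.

Σ times = 29.5. Posterior: Gamma(shape = 2.1+8 = 10.1, rate = 0.5+29.5 = 30.0).
Mode = (α−1)/β = 9.1/30.0 = 0.303.
Mean = α/β = 10.1/30.0 = 0.337.
Squared-error loss ⇒ the optimal estimator is the posterior mean.

0.337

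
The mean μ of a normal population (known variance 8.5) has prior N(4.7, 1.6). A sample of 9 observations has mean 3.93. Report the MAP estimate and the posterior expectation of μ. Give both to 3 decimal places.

Posterior for μ is Normal. Precision-weighted mean: (1/1.6·4.7 + 9/8.5·3.93) / (1/1.6 + 9/8.5) = 4.216.
A Normal posterior is symmetric, so mode = mean.

MAP: 4.216. Posterior mean: 4.216.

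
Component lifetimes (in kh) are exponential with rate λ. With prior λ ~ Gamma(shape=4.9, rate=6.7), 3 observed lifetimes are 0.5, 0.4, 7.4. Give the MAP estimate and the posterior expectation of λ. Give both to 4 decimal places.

Σ times = 8.3. Posterior: Gamma(shape = 4.9+3 = 7.9, rate = 6.7+8.3 = 15.0).
Mode = (α−1)/β = 6.9/15.0 = 0.4600.
Mean = α/β = 7.9/15.0 = 0.5267.
Right-skewed posterior ⇒ mode < mean.

MAP = 0.4600; posterior mean = 0.5267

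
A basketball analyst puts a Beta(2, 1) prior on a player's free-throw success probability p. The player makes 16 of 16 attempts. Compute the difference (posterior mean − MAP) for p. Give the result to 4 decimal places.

Posterior: Beta(2+16, 1+0) = Beta(18, 1).
Since β = 1 ≤ 1 and α > 1, the Beta density is monotone increasing on [0,1]; the mode is at 1.
Mean = 18/(18+1) = 0.9474.
Difference = 0.9474 − 1.0000 = -0.0526.

-0.0526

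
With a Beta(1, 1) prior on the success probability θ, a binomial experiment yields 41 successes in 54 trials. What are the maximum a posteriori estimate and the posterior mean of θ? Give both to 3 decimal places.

MAP: 0.759. Posterior mean: 0.750.

Posterior: Beta(1+41, 1+13) = Beta(42, 14).
Mode = (42−1)/(42+14−2) = 41/54 = 0.759.
Mean = 42/(42+14) = 42/56 = 0.750.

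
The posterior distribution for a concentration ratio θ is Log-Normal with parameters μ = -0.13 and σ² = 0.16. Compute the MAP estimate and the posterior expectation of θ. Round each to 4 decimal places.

Mode = exp(μ − σ²) = exp(-0.29) = 0.7483.
Mean = exp(μ + σ²/2) = exp(-0.050) = 0.9512.
Right-skewed posterior ⇒ mode < mean.

MAP: 0.7483. Posterior mean: 0.9512.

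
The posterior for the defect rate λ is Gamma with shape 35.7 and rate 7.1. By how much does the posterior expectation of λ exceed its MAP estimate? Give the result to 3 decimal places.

Mode = (α−1)/β = 34.7/7.1 = 4.887.
Mean = α/β = 35.7/7.1 = 5.028.
Difference = 5.028 − 4.887 = 0.141.

0.141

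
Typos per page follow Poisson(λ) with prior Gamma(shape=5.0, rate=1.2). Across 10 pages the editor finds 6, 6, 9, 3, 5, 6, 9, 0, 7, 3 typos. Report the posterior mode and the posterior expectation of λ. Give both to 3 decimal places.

MAP = 5.179; posterior mean = 5.268

Σ counts = 54. Posterior: Gamma(shape = 5.0+54 = 59.0, rate = 1.2+10 = 11.2).
Mode = (α−1)/β = 58.0/11.2 = 5.179.
Mean = α/β = 59.0/11.2 = 5.268.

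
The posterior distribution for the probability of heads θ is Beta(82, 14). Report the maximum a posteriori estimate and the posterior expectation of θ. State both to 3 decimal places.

MAP = 0.862, posterior mean = 0.854

Mode = (82−1)/(82+14−2) = 81/94 = 0.862.
Mean = 82/(82+14) = 82/96 = 0.854.
The posterior is left-skewed, so the mode exceeds the mean.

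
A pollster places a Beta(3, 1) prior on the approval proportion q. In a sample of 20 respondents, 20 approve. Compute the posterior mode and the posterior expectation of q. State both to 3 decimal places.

Posterior: Beta(3+20, 1+0) = Beta(23, 1).
Since β = 1 ≤ 1 and α > 1, the Beta density is monotone increasing on [0,1]; the mode is at 1.
Mean = 23/(23+1) = 0.958.

MAP: 1.000. Posterior mean: 0.958.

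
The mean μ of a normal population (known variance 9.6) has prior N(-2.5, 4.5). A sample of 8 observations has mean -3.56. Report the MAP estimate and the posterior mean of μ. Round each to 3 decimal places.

Posterior for μ is Normal. Precision-weighted mean: (1/4.5·-2.5 + 8/9.6·-3.56) / (1/4.5 + 8/9.6) = -3.337.
A Normal posterior is symmetric, so mode = mean.

MAP = -3.337; posterior mean = -3.337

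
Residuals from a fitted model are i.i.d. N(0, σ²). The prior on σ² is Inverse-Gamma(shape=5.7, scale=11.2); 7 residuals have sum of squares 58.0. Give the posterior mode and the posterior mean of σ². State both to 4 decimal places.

Posterior: Inverse-Gamma(shape = 5.7+7/2 = 9.2, scale = 11.2+58.0/2 = 40.2).
Mode = β/(α+1) = 40.2/10.2 = 3.9412.
Mean = β/(α−1) = 40.2/8.2 = 4.9024.
The posterior is right-skewed, so the mean exceeds the mode.

MAP: 3.9412. Posterior mean: 4.9024.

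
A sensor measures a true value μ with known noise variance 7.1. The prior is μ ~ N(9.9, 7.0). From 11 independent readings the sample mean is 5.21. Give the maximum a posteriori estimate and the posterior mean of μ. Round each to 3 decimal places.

Posterior for μ is Normal. Precision-weighted mean: (1/7.0·9.9 + 11/7.1·5.21) / (1/7.0 + 11/7.1) = 5.606.
A Normal posterior is symmetric, so mode = mean.

MAP = 5.606; posterior mean = 5.606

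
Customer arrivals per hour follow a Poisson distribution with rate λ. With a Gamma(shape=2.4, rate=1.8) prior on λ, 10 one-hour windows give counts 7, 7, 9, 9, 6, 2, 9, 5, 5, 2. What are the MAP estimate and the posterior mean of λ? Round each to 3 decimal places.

Σ counts = 61. Posterior: Gamma(shape = 2.4+61 = 63.4, rate = 1.8+10 = 11.8).
Mode = (α−1)/β = 62.4/11.8 = 5.288.
Mean = α/β = 63.4/11.8 = 5.373.

MAP = 5.288; posterior mean = 5.373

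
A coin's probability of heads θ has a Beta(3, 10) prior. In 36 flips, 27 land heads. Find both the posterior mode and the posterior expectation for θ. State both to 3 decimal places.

MAP = 0.617; posterior mean = 0.612

Posterior: Beta(3+27, 10+9) = Beta(30, 19).
Mode = (30−1)/(30+19−2) = 29/47 = 0.617.
Mean = 30/(30+19) = 30/49 = 0.612.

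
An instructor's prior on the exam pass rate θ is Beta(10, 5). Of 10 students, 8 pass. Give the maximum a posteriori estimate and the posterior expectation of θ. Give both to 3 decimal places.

Posterior: Beta(10+8, 5+2) = Beta(18, 7).
Mode = (18−1)/(18+7−2) = 17/23 = 0.739.
Mean = 18/(18+7) = 18/25 = 0.720.

MAP = 0.739; posterior mean = 0.720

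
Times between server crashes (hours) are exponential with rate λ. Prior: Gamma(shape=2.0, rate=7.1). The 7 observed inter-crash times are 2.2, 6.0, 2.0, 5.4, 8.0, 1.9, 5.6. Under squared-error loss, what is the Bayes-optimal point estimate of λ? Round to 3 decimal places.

0.236

Σ times = 31.1. Posterior: Gamma(shape = 2.0+7 = 9.0, rate = 7.1+31.1 = 38.2).
Mode = (α−1)/β = 8.0/38.2 = 0.209.
Mean = α/β = 9.0/38.2 = 0.236.
Squared-error loss ⇒ the optimal estimator is the posterior mean.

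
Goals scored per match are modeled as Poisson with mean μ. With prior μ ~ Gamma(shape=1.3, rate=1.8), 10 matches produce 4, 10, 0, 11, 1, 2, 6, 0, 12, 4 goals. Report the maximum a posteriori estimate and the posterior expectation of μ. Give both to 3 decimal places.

Σ counts = 50. Posterior: Gamma(shape = 1.3+50 = 51.3, rate = 1.8+10 = 11.8).
Mode = (α−1)/β = 50.3/11.8 = 4.263.
Mean = α/β = 51.3/11.8 = 4.347.

maximum a posteriori estimate = 4.263, posterior expectation = 4.347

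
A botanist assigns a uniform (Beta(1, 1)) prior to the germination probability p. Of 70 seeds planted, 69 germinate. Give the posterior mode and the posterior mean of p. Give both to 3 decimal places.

posterior mode = 0.986, posterior mean = 0.972

Posterior: Beta(1+69, 1+1) = Beta(70, 2).
Mode = (70−1)/(70+2−2) = 69/70 = 0.986.
Mean = 70/(70+2) = 70/72 = 0.972.
Left-skewed posterior ⇒ mean < mode.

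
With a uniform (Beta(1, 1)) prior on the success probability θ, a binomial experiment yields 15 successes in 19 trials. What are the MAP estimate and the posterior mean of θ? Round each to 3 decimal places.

MAP = 0.789; posterior mean = 0.762

Posterior: Beta(1+15, 1+4) = Beta(16, 5).
Mode = (16−1)/(16+5−2) = 15/19 = 0.789.
With a flat prior the MAP equals the MLE, 15/19.
Mean = 16/(16+5) = 16/21 = 0.762.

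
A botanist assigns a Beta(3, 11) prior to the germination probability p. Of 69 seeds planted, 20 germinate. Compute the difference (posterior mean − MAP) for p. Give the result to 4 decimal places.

Posterior: Beta(3+20, 11+49) = Beta(23, 60).
Mode = (23−1)/(23+60−2) = 22/81 = 0.2716.
Mean = 23/(23+60) = 23/83 = 0.2771.
Difference = 0.2771 − 0.2716 = 0.0055.

0.0055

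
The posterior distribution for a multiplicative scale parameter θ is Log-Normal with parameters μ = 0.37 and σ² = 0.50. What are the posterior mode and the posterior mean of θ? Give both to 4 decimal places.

Mode = exp(μ − σ²) = exp(-0.13) = 0.8781.
Mean = exp(μ + σ²/2) = exp(0.620) = 1.8589.

θ_MAP = 0.8781, E[θ|data] = 1.8589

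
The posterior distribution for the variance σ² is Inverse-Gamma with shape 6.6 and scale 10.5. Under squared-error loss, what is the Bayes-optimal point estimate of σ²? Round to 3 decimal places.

Mode = β/(α+1) = 10.5/7.6 = 1.382.
Mean = β/(α−1) = 10.5/5.6 = 1.875.
Squared-error loss ⇒ the optimal estimator is the posterior mean.

1.875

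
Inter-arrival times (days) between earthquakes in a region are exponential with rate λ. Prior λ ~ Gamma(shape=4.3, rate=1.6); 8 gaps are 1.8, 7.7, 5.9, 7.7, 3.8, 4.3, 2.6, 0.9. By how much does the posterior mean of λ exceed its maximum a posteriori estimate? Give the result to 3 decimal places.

Σ times = 34.7. Posterior: Gamma(shape = 4.3+8 = 12.3, rate = 1.6+34.7 = 36.3).
Mode = (α−1)/β = 11.3/36.3 = 0.311.
Mean = α/β = 12.3/36.3 = 0.339.
Difference = 0.339 − 0.311 = 0.028.

0.028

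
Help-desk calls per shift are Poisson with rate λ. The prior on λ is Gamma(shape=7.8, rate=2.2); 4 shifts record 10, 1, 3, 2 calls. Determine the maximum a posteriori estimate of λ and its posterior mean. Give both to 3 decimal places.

MAP = 3.677, posterior mean = 3.839

Σ counts = 16. Posterior: Gamma(shape = 7.8+16 = 23.8, rate = 2.2+4 = 6.2).
Mode = (α−1)/β = 22.8/6.2 = 3.677.
Mean = α/β = 23.8/6.2 = 3.839.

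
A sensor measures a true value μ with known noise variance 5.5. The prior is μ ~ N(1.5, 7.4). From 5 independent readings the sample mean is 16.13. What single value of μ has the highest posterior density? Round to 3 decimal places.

14.237

Posterior for μ is Normal. Precision-weighted mean: (1/7.4·1.5 + 5/5.5·16.13) / (1/7.4 + 5/5.5) = 14.237.
A Normal posterior is symmetric, so mode = mean.
This is the posterior mode — the MAP estimate.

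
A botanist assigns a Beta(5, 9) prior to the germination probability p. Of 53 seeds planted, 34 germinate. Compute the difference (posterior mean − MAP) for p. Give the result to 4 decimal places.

Posterior: Beta(5+34, 9+19) = Beta(39, 28).
Mode = (39−1)/(39+28−2) = 38/65 = 0.5846.
Mean = 39/(39+28) = 39/67 = 0.5821.
Difference = 0.5821 − 0.5846 = -0.0025.
The posterior is left-skewed, so the mode exceeds the mean.

-0.0025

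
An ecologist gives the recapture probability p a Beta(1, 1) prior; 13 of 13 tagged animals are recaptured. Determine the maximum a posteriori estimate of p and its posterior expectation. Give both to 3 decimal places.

Posterior: Beta(1+13, 1+0) = Beta(14, 1).
Since β = 1 ≤ 1 and α > 1, the Beta density is monotone increasing on [0,1]; the mode is at 1.
Mean = 14/(14+1) = 0.933.

MAP: 1.000. Posterior mean: 0.933.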